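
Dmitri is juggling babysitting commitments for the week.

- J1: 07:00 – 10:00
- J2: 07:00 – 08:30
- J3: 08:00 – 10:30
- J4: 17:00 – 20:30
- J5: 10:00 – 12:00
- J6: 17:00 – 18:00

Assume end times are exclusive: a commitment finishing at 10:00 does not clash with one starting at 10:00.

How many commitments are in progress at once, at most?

3

Sweep the timeline, counting +1 at each start and −1 at each end (ends before starts at a tie):
07:00 start J1 → 1
07:00 start J2 → 2
08:00 start J3 → 3
08:30 end J2 → 2
10:00 end J1 → 1
10:00 start J5 → 2
10:30 end J3 → 1
12:00 end J5 → 0
17:00 start J4 → 1
17:00 start J6 → 2
18:00 end J6 → 1
20:30 end J4 → 0
Peak is 3, at 08:00 (J1, J2, J3).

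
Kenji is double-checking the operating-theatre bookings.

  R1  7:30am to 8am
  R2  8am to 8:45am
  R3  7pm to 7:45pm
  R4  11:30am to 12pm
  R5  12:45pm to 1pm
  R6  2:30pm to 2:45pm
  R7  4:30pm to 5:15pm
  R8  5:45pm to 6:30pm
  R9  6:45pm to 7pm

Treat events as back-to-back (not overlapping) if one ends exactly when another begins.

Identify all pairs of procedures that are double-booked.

none

Two intervals overlap when each starts before the other ends.
Sorted by start: R1, R2, R4, R5, R6, R7, R8, R9, R3.
R2 starts exactly when R1 ends (back-to-back, no overlap) — done with R1.
R4 starts after R2 ends — done with R2.
R5 starts after R4 ends — done with R4.
R6 starts after R5 ends — done with R5.
R7 starts after R6 ends — done with R6.
R8 starts after R7 ends — done with R7.
R9 starts after R8 ends — done with R8.
R3 starts exactly when R9 ends (back-to-back, no overlap).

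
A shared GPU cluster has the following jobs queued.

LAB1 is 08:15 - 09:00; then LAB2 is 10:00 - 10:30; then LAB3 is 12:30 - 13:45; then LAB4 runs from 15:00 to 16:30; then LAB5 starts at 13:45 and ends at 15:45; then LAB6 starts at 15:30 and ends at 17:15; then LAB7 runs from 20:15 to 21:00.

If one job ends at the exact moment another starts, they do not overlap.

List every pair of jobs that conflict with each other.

Sorted by start: LAB1, LAB2, LAB3, LAB5, LAB4, LAB6, LAB7.
LAB2 starts after LAB1 ends, so LAB1 has no further overlaps.
LAB3 starts after LAB2 ends, so LAB2 has no further overlaps.
LAB5 starts exactly when LAB3 ends (back-to-back, no overlap), so LAB3 has no further overlaps.
LAB4 starts before LAB5 ends → LAB5 and LAB4 overlap.
LAB6 starts before LAB5 ends → LAB5 and LAB6 overlap.
LAB7 starts after LAB5 ends.
LAB6 starts before LAB4 ends → LAB4 and LAB6 overlap.
LAB7 starts after LAB4 ends.
LAB7 starts after LAB6 ends.

LAB4 & LAB5, LAB4 & LAB6, LAB5 & LAB6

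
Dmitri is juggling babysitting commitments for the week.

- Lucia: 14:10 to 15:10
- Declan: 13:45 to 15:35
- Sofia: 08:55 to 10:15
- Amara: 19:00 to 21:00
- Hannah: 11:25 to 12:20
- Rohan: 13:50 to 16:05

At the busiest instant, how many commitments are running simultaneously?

Sort all start/end points and keep a running count:
08:55 start Sofia → 1
10:15 end Sofia → 0
11:25 start Hannah → 1
12:20 end Hannah → 0
13:45 start Declan → 1
13:50 start Rohan → 2
14:10 start Lucia → 3
15:10 end Lucia → 2
15:35 end Declan → 1
16:05 end Rohan → 0
19:00 start Amara → 1
21:00 end Amara → 0
Peak is 3, at 14:10 (Declan, Lucia, Rohan).

3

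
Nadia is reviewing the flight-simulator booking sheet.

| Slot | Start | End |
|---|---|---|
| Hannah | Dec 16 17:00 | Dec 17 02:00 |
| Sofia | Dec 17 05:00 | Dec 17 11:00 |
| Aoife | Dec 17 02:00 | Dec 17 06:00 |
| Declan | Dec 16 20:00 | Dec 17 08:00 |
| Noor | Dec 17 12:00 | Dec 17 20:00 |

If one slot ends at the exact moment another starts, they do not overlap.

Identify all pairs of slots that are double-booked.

Aoife & Declan, Aoife & Sofia, Declan & Hannah, Declan & Sofia

Two intervals overlap when each starts before the other ends.
Sorted by start: Hannah, Declan, Aoife, Sofia, Noor.
Declan starts before Hannah ends → Hannah and Declan overlap.
Aoife starts exactly when Hannah ends (back-to-back, no overlap), so Hannah has no further overlaps.
Aoife starts before Declan ends → Declan and Aoife overlap.
Sofia starts before Declan ends → Declan and Sofia overlap.
Noor starts after Declan ends.
Sofia starts before Aoife ends → Aoife and Sofia overlap.
Noor starts after Aoife ends.
Noor starts after Sofia ends.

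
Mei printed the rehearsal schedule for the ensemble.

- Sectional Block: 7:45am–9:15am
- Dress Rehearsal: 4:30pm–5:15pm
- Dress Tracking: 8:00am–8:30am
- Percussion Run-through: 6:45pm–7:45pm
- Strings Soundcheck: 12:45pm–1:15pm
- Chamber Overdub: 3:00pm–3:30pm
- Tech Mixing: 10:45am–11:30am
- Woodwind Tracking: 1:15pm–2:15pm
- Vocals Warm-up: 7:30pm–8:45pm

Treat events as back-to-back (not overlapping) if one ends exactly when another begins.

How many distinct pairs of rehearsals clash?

Sorted by start: Sectional Block, Dress Tracking, Tech Mixing, Strings Soundcheck, Woodwind Tracking, Chamber Overdub, Dress Rehearsal, Percussion Run-through, Vocals Warm-up.
Dress Tracking starts before Sectional Block ends → Sectional Block and Dress Tracking overlap.
Tech Mixing starts after Sectional Block ends; Sectional Block is clear from here.
Tech Mixing starts after Dress Tracking ends; Dress Tracking is clear from here.
Strings Soundcheck starts after Tech Mixing ends; Tech Mixing is clear from here.
Woodwind Tracking starts exactly when Strings Soundcheck ends (back-to-back, no overlap); Strings Soundcheck is clear from here.
Chamber Overdub starts after Woodwind Tracking ends; Woodwind Tracking is clear from here.
Dress Rehearsal starts after Chamber Overdub ends; Chamber Overdub is clear from here.
Percussion Run-through starts after Dress Rehearsal ends; Dress Rehearsal is clear from here.
Vocals Warm-up starts before Percussion Run-through ends → Percussion Run-through and Vocals Warm-up overlap.
Overlapping pairs: Dress Tracking & Sectional Block, Percussion Run-through & Vocals Warm-up — 2 in total.

2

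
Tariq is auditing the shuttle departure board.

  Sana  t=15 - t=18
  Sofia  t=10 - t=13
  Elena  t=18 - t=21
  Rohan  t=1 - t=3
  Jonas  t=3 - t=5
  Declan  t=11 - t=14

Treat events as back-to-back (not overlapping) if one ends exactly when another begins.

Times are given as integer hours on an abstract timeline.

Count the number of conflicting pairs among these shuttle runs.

1

Sorted by start: Rohan, Jonas, Sofia, Declan, Sana, Elena.
Jonas starts exactly when Rohan ends (back-to-back, no overlap), so Rohan has no further overlaps.
Sofia starts after Jonas ends, so Jonas has no further overlaps.
Declan starts before Sofia ends → Sofia and Declan overlap.
Sana starts after Sofia ends, so Sofia has no further overlaps.
Sana starts after Declan ends, so Declan has no further overlaps.
Elena starts exactly when Sana ends (back-to-back, no overlap).
Overlapping pairs: Declan & Sofia — 1 in total.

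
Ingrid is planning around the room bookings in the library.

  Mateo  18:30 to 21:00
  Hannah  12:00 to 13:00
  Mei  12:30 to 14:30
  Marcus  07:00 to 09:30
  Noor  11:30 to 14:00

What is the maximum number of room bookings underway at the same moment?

3

Sort all start/end points and keep a running count:
07:00 start Marcus → 1
09:30 end Marcus → 0
11:30 start Noor → 1
12:00 start Hannah → 2
12:30 start Mei → 3
13:00 end Hannah → 2
14:00 end Noor → 1
14:30 end Mei → 0
18:30 start Mateo → 1
21:00 end Mateo → 0
Peak is 3, at 12:30 (Hannah, Mei, Noor).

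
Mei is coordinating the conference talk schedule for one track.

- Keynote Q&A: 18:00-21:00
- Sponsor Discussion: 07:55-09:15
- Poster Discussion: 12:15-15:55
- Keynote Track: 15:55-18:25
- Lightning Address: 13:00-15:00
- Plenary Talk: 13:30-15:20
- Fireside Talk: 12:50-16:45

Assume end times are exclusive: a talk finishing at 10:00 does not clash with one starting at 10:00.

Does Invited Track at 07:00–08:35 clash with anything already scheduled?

Sponsor Discussion: starts 07:55 before Invited Track ends 08:35, and ends 09:15 after Invited Track starts 07:00 → overlap.
Poster Discussion: starts 12:15 at or after Invited Track ends 08:35 → clear.
Fireside Talk: starts 12:50 at or after Invited Track ends 08:35 → clear.
Lightning Address: starts 13:00 at or after Invited Track ends 08:35 → clear.
Plenary Talk: starts 13:30 at or after Invited Track ends 08:35 → clear.
Keynote Track: starts 15:55 at or after Invited Track ends 08:35 → clear.
Keynote Q&A: starts 18:00 at or after Invited Track ends 08:35 → clear.
Invited Track overlaps Sponsor Discussion.

Yes — it overlaps Sponsor Discussion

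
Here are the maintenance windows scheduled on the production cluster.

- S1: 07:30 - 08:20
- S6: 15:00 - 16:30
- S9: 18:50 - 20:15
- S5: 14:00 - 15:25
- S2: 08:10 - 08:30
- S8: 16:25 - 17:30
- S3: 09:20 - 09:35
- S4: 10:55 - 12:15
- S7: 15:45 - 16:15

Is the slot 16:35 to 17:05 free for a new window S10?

No — it overlaps S8

S1: ends 08:20 at or before S10 starts 16:35 → clear.
S2: ends 08:30 at or before S10 starts 16:35 → clear.
S3: ends 09:35 at or before S10 starts 16:35 → clear.
S4: ends 12:15 at or before S10 starts 16:35 → clear.
S5: ends 15:25 at or before S10 starts 16:35 → clear.
S6: ends 16:30 at or before S10 starts 16:35 → clear.
S7: ends 16:15 at or before S10 starts 16:35 → clear.
S8: starts 16:25 before S10 ends 17:05, and ends 17:30 after S10 starts 16:35 → overlap.
S9: starts 18:50 at or after S10 ends 17:05 → clear.
S10 overlaps S8.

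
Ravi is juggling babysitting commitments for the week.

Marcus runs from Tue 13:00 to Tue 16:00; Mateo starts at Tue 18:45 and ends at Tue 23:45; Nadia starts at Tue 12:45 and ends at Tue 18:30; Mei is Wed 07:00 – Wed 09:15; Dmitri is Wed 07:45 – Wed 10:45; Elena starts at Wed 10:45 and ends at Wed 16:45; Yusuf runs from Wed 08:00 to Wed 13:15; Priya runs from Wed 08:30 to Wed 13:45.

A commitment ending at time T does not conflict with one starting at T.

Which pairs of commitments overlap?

Two intervals overlap when each starts before the other ends.
Sorted by start: Nadia, Marcus, Mateo, Mei, Dmitri, Yusuf, Priya, Elena.
Marcus starts before Nadia ends → Nadia and Marcus overlap.
Mateo starts after Nadia ends, so nothing later overlaps Nadia either.
Mateo starts after Marcus ends, so nothing later overlaps Marcus either.
Mei starts after Mateo ends, so nothing later overlaps Mateo either.
Dmitri starts before Mei ends → Mei and Dmitri overlap.
Yusuf starts before Mei ends → Mei and Yusuf overlap.
Priya starts before Mei ends → Mei and Priya overlap.
Elena starts after Mei ends.
Yusuf starts before Dmitri ends → Dmitri and Yusuf overlap.
Priya starts before Dmitri ends → Dmitri and Priya overlap.
Elena starts exactly when Dmitri ends (back-to-back, no overlap).
Priya starts before Yusuf ends → Yusuf and Priya overlap.
Elena starts before Yusuf ends → Yusuf and Elena overlap.
Elena starts before Priya ends → Priya and Elena overlap.

Dmitri & Mei, Dmitri & Priya, Dmitri & Yusuf, Elena & Priya, Elena & Yusuf, Marcus & Nadia, Mei & Priya, Mei & Yusuf, Priya & Yusuf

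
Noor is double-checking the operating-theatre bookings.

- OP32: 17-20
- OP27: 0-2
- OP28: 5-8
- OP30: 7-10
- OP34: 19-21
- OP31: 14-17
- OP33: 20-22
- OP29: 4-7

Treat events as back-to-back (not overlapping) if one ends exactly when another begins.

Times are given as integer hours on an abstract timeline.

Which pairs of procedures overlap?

OP28 & OP29, OP28 & OP30, OP32 & OP34, OP33 & OP34

Sorted by start: OP27, OP29, OP28, OP30, OP31, OP32, OP34, OP33.
OP29 starts after OP27 ends; OP27 is clear from here.
OP28 starts before OP29 ends → OP29 and OP28 overlap.
OP30 starts exactly when OP29 ends (back-to-back, no overlap); OP29 is clear from here.
OP30 starts before OP28 ends → OP28 and OP30 overlap.
OP31 starts after OP28 ends; OP28 is clear from here.
OP31 starts after OP30 ends; OP30 is clear from here.
OP32 starts exactly when OP31 ends (back-to-back, no overlap); OP31 is clear from here.
OP34 starts before OP32 ends → OP32 and OP34 overlap.
OP33 starts exactly when OP32 ends (back-to-back, no overlap).
OP33 starts before OP34 ends → OP34 and OP33 overlap.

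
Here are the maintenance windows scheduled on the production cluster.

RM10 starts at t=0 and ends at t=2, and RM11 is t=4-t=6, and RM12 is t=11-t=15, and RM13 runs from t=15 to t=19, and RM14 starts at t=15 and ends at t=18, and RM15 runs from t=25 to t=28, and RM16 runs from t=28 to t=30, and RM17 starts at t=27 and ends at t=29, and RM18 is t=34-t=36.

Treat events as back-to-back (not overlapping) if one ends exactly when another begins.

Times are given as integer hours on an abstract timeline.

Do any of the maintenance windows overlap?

Two intervals overlap when each starts before the other ends.
Sorted by start: RM10, RM11, RM12, RM13, RM14, RM15, RM17, RM16, RM18.
RM11 starts after RM10 ends, so RM10 has no further overlaps.
RM12 starts after RM11 ends, so RM11 has no further overlaps.
RM13 starts exactly when RM12 ends (back-to-back, no overlap), so RM12 has no further overlaps.
RM14 starts before RM13 ends → RM13 and RM14 overlap.
That's a conflict, so the schedule is not conflict-free.

Yes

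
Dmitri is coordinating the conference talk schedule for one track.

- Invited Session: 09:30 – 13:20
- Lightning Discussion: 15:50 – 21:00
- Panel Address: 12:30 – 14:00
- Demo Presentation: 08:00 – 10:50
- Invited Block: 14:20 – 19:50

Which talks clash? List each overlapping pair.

Demo Presentation & Invited Session, Invited Block & Lightning Discussion, Invited Session & Panel Address

Sorted by start: Demo Presentation, Invited Session, Panel Address, Invited Block, Lightning Discussion.
Invited Session starts before Demo Presentation ends → Demo Presentation and Invited Session overlap.
Panel Address starts after Demo Presentation ends — done with Demo Presentation.
Panel Address starts before Invited Session ends → Invited Session and Panel Address overlap.
Invited Block starts after Invited Session ends — done with Invited Session.
Invited Block starts after Panel Address ends — done with Panel Address.
Lightning Discussion starts before Invited Block ends → Invited Block and Lightning Discussion overlap.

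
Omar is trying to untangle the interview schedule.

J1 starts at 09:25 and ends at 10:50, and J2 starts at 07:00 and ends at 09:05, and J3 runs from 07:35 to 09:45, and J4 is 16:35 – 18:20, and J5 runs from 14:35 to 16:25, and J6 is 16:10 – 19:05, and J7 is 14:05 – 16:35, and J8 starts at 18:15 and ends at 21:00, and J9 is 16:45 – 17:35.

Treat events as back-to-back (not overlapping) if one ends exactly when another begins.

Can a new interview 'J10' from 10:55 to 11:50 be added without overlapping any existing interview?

Yes — the slot is free

J2: ends 09:05 at or before J10 starts 10:55 → clear.
J3: ends 09:45 at or before J10 starts 10:55 → clear.
J1: ends 10:50 at or before J10 starts 10:55 → clear.
J7: starts 14:05 at or after J10 ends 11:50 → clear.
J5: starts 14:35 at or after J10 ends 11:50 → clear.
J6: starts 16:10 at or after J10 ends 11:50 → clear.
J4: starts 16:35 at or after J10 ends 11:50 → clear.
J9: starts 16:45 at or after J10 ends 11:50 → clear.
J8: starts 18:15 at or after J10 ends 11:50 → clear.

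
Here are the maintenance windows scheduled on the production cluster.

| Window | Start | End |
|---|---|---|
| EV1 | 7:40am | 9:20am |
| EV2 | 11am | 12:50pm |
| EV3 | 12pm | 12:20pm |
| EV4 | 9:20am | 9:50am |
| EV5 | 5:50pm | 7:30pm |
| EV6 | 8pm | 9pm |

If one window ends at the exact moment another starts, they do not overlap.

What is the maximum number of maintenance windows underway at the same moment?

Sweep the timeline, counting +1 at each start and −1 at each end (ends before starts at a tie):
7:40am start EV1 → 1
9:20am end EV1 → 0
9:20am start EV4 → 1
9:50am end EV4 → 0
11am start EV2 → 1
12pm start EV3 → 2
12:20pm end EV3 → 1
12:50pm end EV2 → 0
5:50pm start EV5 → 1
7:30pm end EV5 → 0
8pm start EV6 → 1
9pm end EV6 → 0
Peak is 2, at 12pm (EV2, EV3).

2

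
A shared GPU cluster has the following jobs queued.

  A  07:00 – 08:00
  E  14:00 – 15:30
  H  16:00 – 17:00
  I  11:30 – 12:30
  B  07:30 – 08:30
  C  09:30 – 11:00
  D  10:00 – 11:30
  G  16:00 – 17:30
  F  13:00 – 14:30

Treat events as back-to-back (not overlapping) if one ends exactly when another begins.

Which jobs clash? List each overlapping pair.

Sorted by start: A, B, C, D, I, F, E, G, H.
B starts before A ends → A and B overlap.
C starts after A ends, so A has no further overlaps.
C starts after B ends, so B has no further overlaps.
D starts before C ends → C and D overlap.
I starts after C ends, so C has no further overlaps.
I starts exactly when D ends (back-to-back, no overlap), so D has no further overlaps.
F starts after I ends, so I has no further overlaps.
E starts before F ends → F and E overlap.
G starts after F ends, so F has no further overlaps.
G starts after E ends, so E has no further overlaps.
H starts before G ends → G and H overlap.

A & B, C & D, E & F, G & H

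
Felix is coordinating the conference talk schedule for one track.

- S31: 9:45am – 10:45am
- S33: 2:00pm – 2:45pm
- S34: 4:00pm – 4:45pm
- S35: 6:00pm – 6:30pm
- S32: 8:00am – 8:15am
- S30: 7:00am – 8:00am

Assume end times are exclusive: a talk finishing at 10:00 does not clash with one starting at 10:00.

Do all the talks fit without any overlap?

Yes

Two intervals overlap when each starts before the other ends.
Sorted by start: S30, S32, S31, S33, S34, S35.
S32 starts exactly when S30 ends (back-to-back, no overlap); S30 is clear from here.
S31 starts after S32 ends; S32 is clear from here.
S33 starts after S31 ends; S31 is clear from here.
S34 starts after S33 ends; S33 is clear from here.
S35 starts after S34 ends.
Every pair is clear; the schedule has no overlaps.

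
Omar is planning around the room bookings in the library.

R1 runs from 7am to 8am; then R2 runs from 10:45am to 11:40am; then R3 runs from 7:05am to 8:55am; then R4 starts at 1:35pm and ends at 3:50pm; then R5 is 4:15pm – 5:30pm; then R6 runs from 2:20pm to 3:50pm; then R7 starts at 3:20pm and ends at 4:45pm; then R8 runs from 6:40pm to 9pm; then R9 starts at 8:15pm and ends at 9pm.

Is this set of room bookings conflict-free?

Sorted by start: R1, R3, R2, R4, R6, R7, R5, R8, R9.
R3 starts before R1 ends → R1 and R3 overlap.
That's a conflict, so the schedule is not conflict-free.

No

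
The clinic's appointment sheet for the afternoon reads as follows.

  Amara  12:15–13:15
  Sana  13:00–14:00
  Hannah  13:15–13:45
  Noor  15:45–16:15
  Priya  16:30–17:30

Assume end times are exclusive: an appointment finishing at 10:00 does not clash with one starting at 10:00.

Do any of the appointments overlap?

Two intervals overlap when each starts before the other ends.
Sorted by start: Amara, Sana, Hannah, Noor, Priya.
Sana starts before Amara ends → Amara and Sana overlap.
That's a conflict, so the schedule is not conflict-free.

Yes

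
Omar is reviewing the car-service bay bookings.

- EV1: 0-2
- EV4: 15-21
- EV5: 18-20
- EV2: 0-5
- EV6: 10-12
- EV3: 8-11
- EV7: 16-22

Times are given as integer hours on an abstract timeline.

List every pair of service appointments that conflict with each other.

Sorted by start: EV1, EV2, EV3, EV6, EV4, EV7, EV5.
EV2 starts before EV1 ends → EV1 and EV2 overlap.
EV3 starts after EV1 ends, so nothing later overlaps EV1 either.
EV3 starts after EV2 ends, so nothing later overlaps EV2 either.
EV6 starts before EV3 ends → EV3 and EV6 overlap.
EV4 starts after EV3 ends, so nothing later overlaps EV3 either.
EV4 starts after EV6 ends, so nothing later overlaps EV6 either.
EV7 starts before EV4 ends → EV4 and EV7 overlap.
EV5 starts before EV4 ends → EV4 and EV5 overlap.
EV5 starts before EV7 ends → EV7 and EV5 overlap.

EV1 & EV2, EV3 & EV6, EV4 & EV5, EV4 & EV7, EV5 & EV7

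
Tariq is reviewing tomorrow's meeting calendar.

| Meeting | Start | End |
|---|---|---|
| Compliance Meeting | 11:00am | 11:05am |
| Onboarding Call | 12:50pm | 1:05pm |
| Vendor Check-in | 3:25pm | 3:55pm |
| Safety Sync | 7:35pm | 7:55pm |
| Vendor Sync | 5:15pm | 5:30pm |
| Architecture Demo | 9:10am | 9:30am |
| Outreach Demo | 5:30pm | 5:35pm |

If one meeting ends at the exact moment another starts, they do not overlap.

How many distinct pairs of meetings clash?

Sorted by start: Architecture Demo, Compliance Meeting, Onboarding Call, Vendor Check-in, Vendor Sync, Outreach Demo, Safety Sync.
Compliance Meeting starts after Architecture Demo ends, so nothing later overlaps Architecture Demo either.
Onboarding Call starts after Compliance Meeting ends, so nothing later overlaps Compliance Meeting either.
Vendor Check-in starts after Onboarding Call ends, so nothing later overlaps Onboarding Call either.
Vendor Sync starts after Vendor Check-in ends, so nothing later overlaps Vendor Check-in either.
Outreach Demo starts exactly when Vendor Sync ends (back-to-back, no overlap), so nothing later overlaps Vendor Sync either.
Safety Sync starts after Outreach Demo ends.
No pair overlaps.

0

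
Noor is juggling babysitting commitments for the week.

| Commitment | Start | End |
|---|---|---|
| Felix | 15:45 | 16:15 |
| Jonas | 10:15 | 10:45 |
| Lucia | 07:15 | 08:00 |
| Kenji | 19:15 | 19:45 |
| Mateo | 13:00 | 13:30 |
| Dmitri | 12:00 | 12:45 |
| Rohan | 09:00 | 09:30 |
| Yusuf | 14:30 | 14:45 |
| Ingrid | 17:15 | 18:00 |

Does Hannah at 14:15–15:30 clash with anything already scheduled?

Lucia: ends 08:00 at or before Hannah starts 14:15 → clear.
Rohan: ends 09:30 at or before Hannah starts 14:15 → clear.
Jonas: ends 10:45 at or before Hannah starts 14:15 → clear.
Dmitri: ends 12:45 at or before Hannah starts 14:15 → clear.
Mateo: ends 13:30 at or before Hannah starts 14:15 → clear.
Yusuf: starts 14:30 before Hannah ends 15:30, and ends 14:45 after Hannah starts 14:15 → overlap.
Felix: starts 15:45 at or after Hannah ends 15:30 → clear.
Ingrid: starts 17:15 at or after Hannah ends 15:30 → clear.
Kenji: starts 19:15 at or after Hannah ends 15:30 → clear.
Hannah overlaps Yusuf.

Yes — it overlaps Yusuf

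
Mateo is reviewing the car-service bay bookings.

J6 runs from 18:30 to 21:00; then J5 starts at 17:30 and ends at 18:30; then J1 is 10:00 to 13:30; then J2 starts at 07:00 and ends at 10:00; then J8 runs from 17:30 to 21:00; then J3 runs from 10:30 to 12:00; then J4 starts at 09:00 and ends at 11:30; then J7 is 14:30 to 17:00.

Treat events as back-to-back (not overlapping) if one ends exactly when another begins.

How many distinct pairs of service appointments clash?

6

Two intervals overlap when each starts before the other ends.
Sorted by start: J2, J4, J1, J3, J7, J5, J8, J6.
J4 starts before J2 ends → J2 and J4 overlap.
J1 starts exactly when J2 ends (back-to-back, no overlap), so nothing later overlaps J2 either.
J1 starts before J4 ends → J4 and J1 overlap.
J3 starts before J4 ends → J4 and J3 overlap.
J7 starts after J4 ends, so nothing later overlaps J4 either.
J3 starts before J1 ends → J1 and J3 overlap.
J7 starts after J1 ends, so nothing later overlaps J1 either.
J7 starts after J3 ends, so nothing later overlaps J3 either.
J5 starts after J7 ends, so nothing later overlaps J7 either.
J8 starts before J5 ends → J5 and J8 overlap.
J6 starts exactly when J5 ends (back-to-back, no overlap).
J6 starts before J8 ends → J8 and J6 overlap.
Overlapping pairs: J1 & J3, J1 & J4, J2 & J4, J3 & J4, J5 & J8, J6 & J8 — 6 in total.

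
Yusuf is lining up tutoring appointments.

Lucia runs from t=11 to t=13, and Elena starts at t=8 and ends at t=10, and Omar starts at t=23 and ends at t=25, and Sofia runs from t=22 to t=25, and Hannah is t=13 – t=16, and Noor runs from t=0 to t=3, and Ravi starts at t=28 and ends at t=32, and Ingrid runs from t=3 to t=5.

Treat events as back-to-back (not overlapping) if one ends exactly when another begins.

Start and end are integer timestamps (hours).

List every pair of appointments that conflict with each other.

Sorted by start: Noor, Ingrid, Elena, Lucia, Hannah, Sofia, Omar, Ravi.
Ingrid starts exactly when Noor ends (back-to-back, no overlap) — done with Noor.
Elena starts after Ingrid ends — done with Ingrid.
Lucia starts after Elena ends — done with Elena.
Hannah starts exactly when Lucia ends (back-to-back, no overlap) — done with Lucia.
Sofia starts after Hannah ends — done with Hannah.
Omar starts before Sofia ends → Sofia and Omar overlap.
Ravi starts after Sofia ends.
Ravi starts after Omar ends.

Omar & Sofia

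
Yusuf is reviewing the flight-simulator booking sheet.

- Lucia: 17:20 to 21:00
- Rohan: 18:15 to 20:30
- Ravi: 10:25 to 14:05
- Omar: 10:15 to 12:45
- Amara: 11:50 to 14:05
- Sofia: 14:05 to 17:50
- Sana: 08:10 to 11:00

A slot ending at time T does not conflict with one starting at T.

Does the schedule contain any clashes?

Yes

Check each pair: they overlap iff neither finishes before the other starts.
Sorted by start: Sana, Omar, Ravi, Amara, Sofia, Lucia, Rohan.
Omar starts before Sana ends → Sana and Omar overlap.
That's a conflict, so the schedule is not conflict-free.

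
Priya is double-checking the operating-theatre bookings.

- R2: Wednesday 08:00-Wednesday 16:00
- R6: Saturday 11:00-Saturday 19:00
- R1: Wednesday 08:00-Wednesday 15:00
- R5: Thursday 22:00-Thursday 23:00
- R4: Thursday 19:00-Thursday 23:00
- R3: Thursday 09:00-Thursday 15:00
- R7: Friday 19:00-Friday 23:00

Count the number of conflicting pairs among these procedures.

Two intervals overlap when each starts before the other ends.
Sorted by start: R1, R2, R3, R4, R5, R7, R6.
R2 starts before R1 ends → R1 and R2 overlap.
R3 starts after R1 ends, so R1 has no further overlaps.
R3 starts after R2 ends, so R2 has no further overlaps.
R4 starts after R3 ends, so R3 has no further overlaps.
R5 starts before R4 ends → R4 and R5 overlap.
R7 starts after R4 ends, so R4 has no further overlaps.
R7 starts after R5 ends, so R5 has no further overlaps.
R6 starts after R7 ends.
Overlapping pairs: R1 & R2, R4 & R5 — 2 in total.

2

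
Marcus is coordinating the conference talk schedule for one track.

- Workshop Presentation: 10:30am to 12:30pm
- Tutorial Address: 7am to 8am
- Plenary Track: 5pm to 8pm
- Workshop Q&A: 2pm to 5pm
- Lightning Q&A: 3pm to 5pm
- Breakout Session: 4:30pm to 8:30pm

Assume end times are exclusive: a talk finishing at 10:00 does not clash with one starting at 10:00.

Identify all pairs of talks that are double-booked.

Sorted by start: Tutorial Address, Workshop Presentation, Workshop Q&A, Lightning Q&A, Breakout Session, Plenary Track.
Workshop Presentation starts after Tutorial Address ends; Tutorial Address is clear from here.
Workshop Q&A starts after Workshop Presentation ends; Workshop Presentation is clear from here.
Lightning Q&A starts before Workshop Q&A ends → Workshop Q&A and Lightning Q&A overlap.
Breakout Session starts before Workshop Q&A ends → Workshop Q&A and Breakout Session overlap.
Plenary Track starts exactly when Workshop Q&A ends (back-to-back, no overlap).
Breakout Session starts before Lightning Q&A ends → Lightning Q&A and Breakout Session overlap.
Plenary Track starts exactly when Lightning Q&A ends (back-to-back, no overlap).
Plenary Track starts before Breakout Session ends → Breakout Session and Plenary Track overlap.

Breakout Session & Lightning Q&A, Breakout Session & Plenary Track, Breakout Session & Workshop Q&A, Lightning Q&A & Workshop Q&A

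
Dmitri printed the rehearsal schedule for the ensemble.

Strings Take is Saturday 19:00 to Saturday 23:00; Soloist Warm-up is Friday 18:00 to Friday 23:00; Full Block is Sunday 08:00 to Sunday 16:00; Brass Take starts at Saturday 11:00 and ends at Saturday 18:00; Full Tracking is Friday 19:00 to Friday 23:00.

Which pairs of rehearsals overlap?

Sorted by start: Soloist Warm-up, Full Tracking, Brass Take, Strings Take, Full Block.
Full Tracking starts before Soloist Warm-up ends → Soloist Warm-up and Full Tracking overlap.
Brass Take starts after Soloist Warm-up ends, so Soloist Warm-up has no further overlaps.
Brass Take starts after Full Tracking ends, so Full Tracking has no further overlaps.
Strings Take starts after Brass Take ends, so Brass Take has no further overlaps.
Full Block starts after Strings Take ends.

Full Tracking & Soloist Warm-up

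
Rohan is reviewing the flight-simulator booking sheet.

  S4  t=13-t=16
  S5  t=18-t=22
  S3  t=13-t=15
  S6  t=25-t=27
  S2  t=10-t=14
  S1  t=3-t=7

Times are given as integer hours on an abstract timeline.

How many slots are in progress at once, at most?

Sort all start/end points and keep a running count:
t=3 start S1 → 1
t=7 end S1 → 0
t=10 start S2 → 1
t=13 start S3 → 2
t=13 start S4 → 3
t=14 end S2 → 2
t=15 end S3 → 1
t=16 end S4 → 0
t=18 start S5 → 1
t=22 end S5 → 0
t=25 start S6 → 1
t=27 end S6 → 0
Peak is 3, at t=13 (S2, S3, S4).

3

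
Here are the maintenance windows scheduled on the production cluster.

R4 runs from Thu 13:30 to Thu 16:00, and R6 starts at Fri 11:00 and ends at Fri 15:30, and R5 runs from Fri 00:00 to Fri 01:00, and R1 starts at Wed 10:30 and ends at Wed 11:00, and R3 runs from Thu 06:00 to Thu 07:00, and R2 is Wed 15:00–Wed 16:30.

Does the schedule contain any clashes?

No

Sorted by start: R1, R2, R3, R4, R5, R6.
R2 starts after R1 ends; R1 is clear from here.
R3 starts after R2 ends; R2 is clear from here.
R4 starts after R3 ends; R3 is clear from here.
R5 starts after R4 ends; R4 is clear from here.
R6 starts after R5 ends.
Every pair is clear; the schedule has no overlaps.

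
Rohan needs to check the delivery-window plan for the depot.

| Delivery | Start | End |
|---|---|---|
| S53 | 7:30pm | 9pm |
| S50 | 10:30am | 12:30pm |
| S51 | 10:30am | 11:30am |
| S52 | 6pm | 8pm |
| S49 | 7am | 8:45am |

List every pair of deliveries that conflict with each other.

S50 & S51, S52 & S53

Sorted by start: S49, S50, S51, S52, S53.
S50 starts after S49 ends; S49 is clear from here.
S51 starts before S50 ends → S50 and S51 overlap.
S52 starts after S50 ends; S50 is clear from here.
S52 starts after S51 ends; S51 is clear from here.
S53 starts before S52 ends → S52 and S53 overlap.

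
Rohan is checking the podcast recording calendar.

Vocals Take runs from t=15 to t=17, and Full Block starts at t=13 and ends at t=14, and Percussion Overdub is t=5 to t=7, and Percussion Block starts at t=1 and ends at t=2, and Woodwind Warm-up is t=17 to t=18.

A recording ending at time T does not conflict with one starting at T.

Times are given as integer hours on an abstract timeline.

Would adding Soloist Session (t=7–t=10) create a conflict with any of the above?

Percussion Block: ends t=2 at or before Soloist Session starts t=7 → clear.
Percussion Overdub: ends t=7 at or before Soloist Session starts t=7 → clear.
Full Block: starts t=13 at or after Soloist Session ends t=10 → clear.
Vocals Take: starts t=15 at or after Soloist Session ends t=10 → clear.
Woodwind Warm-up: starts t=17 at or after Soloist Session ends t=10 → clear.

No — it doesn't clash with anything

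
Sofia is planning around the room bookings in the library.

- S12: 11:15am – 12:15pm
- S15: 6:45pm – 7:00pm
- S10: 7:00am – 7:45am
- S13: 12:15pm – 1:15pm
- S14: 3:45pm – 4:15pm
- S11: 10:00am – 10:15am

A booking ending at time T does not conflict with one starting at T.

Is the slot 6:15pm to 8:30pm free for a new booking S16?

S10: ends 7:45am at or before S16 starts 6:15pm → clear.
S11: ends 10:15am at or before S16 starts 6:15pm → clear.
S12: ends 12:15pm at or before S16 starts 6:15pm → clear.
S13: ends 1:15pm at or before S16 starts 6:15pm → clear.
S14: ends 4:15pm at or before S16 starts 6:15pm → clear.
S15: starts 6:45pm before S16 ends 8:30pm, and ends 7:00pm after S16 starts 6:15pm → overlap.
S16 overlaps S15.

No — it overlaps S15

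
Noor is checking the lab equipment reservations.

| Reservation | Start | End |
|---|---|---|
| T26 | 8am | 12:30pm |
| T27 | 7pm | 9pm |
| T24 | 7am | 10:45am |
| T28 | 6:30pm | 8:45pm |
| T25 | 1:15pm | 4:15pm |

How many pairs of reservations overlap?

2

Two intervals overlap when each starts before the other ends.
Sorted by start: T24, T26, T25, T28, T27.
T26 starts before T24 ends → T24 and T26 overlap.
T25 starts after T24 ends; T24 is clear from here.
T25 starts after T26 ends; T26 is clear from here.
T28 starts after T25 ends; T25 is clear from here.
T27 starts before T28 ends → T28 and T27 overlap.
Overlapping pairs: T24 & T26, T27 & T28 — 2 in total.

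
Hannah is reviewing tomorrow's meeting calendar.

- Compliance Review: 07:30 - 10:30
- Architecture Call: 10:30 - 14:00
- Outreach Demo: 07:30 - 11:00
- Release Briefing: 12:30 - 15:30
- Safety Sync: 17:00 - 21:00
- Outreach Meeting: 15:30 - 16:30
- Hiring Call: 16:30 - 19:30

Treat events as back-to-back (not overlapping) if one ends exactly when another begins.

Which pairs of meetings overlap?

Architecture Call & Outreach Demo, Architecture Call & Release Briefing, Compliance Review & Outreach Demo, Hiring Call & Safety Sync

Sorted by start: Compliance Review, Outreach Demo, Architecture Call, Release Briefing, Outreach Meeting, Hiring Call, Safety Sync.
Outreach Demo starts before Compliance Review ends → Compliance Review and Outreach Demo overlap.
Architecture Call starts exactly when Compliance Review ends (back-to-back, no overlap), so Compliance Review has no further overlaps.
Architecture Call starts before Outreach Demo ends → Outreach Demo and Architecture Call overlap.
Release Briefing starts after Outreach Demo ends, so Outreach Demo has no further overlaps.
Release Briefing starts before Architecture Call ends → Architecture Call and Release Briefing overlap.
Outreach Meeting starts after Architecture Call ends, so Architecture Call has no further overlaps.
Outreach Meeting starts exactly when Release Briefing ends (back-to-back, no overlap), so Release Briefing has no further overlaps.
Hiring Call starts exactly when Outreach Meeting ends (back-to-back, no overlap), so Outreach Meeting has no further overlaps.
Safety Sync starts before Hiring Call ends → Hiring Call and Safety Sync overlap.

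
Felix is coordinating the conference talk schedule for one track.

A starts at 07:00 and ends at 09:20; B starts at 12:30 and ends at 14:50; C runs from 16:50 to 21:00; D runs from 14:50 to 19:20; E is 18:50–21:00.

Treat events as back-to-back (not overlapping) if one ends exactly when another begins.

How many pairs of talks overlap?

3

Sorted by start: A, B, D, C, E.
B starts after A ends, so A has no further overlaps.
D starts exactly when B ends (back-to-back, no overlap), so B has no further overlaps.
C starts before D ends → D and C overlap.
E starts before D ends → D and E overlap.
E starts before C ends → C and E overlap.
Overlapping pairs: C & D, C & E, D & E — 3 in total.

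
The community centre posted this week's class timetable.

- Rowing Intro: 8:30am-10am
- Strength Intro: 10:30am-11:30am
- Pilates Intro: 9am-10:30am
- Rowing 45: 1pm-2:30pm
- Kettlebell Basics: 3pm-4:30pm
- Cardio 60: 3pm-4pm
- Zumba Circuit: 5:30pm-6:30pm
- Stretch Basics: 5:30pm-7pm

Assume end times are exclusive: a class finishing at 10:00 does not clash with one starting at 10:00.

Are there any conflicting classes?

Sorted by start: Rowing Intro, Pilates Intro, Strength Intro, Rowing 45, Kettlebell Basics, Cardio 60, Zumba Circuit, Stretch Basics.
Pilates Intro starts before Rowing Intro ends → Rowing Intro and Pilates Intro overlap.
That's a conflict, so the schedule is not conflict-free.

Yes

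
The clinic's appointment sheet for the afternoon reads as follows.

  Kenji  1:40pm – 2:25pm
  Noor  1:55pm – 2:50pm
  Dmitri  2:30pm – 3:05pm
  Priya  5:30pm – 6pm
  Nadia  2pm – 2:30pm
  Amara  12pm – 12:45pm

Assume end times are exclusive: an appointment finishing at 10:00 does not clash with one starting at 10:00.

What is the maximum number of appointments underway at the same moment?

3

Walk through starts and ends in time order (an end at T is processed before a start at T):
12pm start Amara → 1
12:45pm end Amara → 0
1:40pm start Kenji → 1
1:55pm start Noor → 2
2pm start Nadia → 3
2:25pm end Kenji → 2
2:30pm end Nadia → 1
2:30pm start Dmitri → 2
2:50pm end Noor → 1
3:05pm end Dmitri → 0
5:30pm start Priya → 1
6pm end Priya → 0
Peak is 3, at 2pm (Kenji, Nadia, Noor).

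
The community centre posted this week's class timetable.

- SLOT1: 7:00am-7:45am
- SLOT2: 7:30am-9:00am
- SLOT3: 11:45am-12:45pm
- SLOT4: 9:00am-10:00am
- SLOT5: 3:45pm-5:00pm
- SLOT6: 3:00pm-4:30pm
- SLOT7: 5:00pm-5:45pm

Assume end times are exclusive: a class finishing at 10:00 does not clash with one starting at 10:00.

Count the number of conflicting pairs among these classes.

2

Sorted by start: SLOT1, SLOT2, SLOT4, SLOT3, SLOT6, SLOT5, SLOT7.
SLOT2 starts before SLOT1 ends → SLOT1 and SLOT2 overlap.
SLOT4 starts after SLOT1 ends — done with SLOT1.
SLOT4 starts exactly when SLOT2 ends (back-to-back, no overlap) — done with SLOT2.
SLOT3 starts after SLOT4 ends — done with SLOT4.
SLOT6 starts after SLOT3 ends — done with SLOT3.
SLOT5 starts before SLOT6 ends → SLOT6 and SLOT5 overlap.
SLOT7 starts after SLOT6 ends.
SLOT7 starts exactly when SLOT5 ends (back-to-back, no overlap).
Overlapping pairs: SLOT1 & SLOT2, SLOT5 & SLOT6 — 2 in total.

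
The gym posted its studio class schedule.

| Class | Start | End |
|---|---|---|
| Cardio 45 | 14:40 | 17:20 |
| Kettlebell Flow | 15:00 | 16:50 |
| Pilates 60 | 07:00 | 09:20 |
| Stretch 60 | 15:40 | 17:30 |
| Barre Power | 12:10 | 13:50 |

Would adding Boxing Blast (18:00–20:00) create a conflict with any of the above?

No — it doesn't clash with anything

Pilates 60: ends 09:20 at or before Boxing Blast starts 18:00 → clear.
Barre Power: ends 13:50 at or before Boxing Blast starts 18:00 → clear.
Cardio 45: ends 17:20 at or before Boxing Blast starts 18:00 → clear.
Kettlebell Flow: ends 16:50 at or before Boxing Blast starts 18:00 → clear.
Stretch 60: ends 17:30 at or before Boxing Blast starts 18:00 → clear.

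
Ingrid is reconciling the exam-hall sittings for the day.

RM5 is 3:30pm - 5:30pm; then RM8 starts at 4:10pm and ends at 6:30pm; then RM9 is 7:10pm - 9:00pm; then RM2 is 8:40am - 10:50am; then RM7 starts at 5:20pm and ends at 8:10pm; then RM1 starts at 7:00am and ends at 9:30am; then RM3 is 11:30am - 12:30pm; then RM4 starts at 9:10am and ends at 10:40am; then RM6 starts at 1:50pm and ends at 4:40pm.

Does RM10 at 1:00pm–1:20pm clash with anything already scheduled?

RM1: ends 9:30am at or before RM10 starts 1:00pm → clear.
RM2: ends 10:50am at or before RM10 starts 1:00pm → clear.
RM4: ends 10:40am at or before RM10 starts 1:00pm → clear.
RM3: ends 12:30pm at or before RM10 starts 1:00pm → clear.
RM6: starts 1:50pm at or after RM10 ends 1:20pm → clear.
RM5: starts 3:30pm at or after RM10 ends 1:20pm → clear.
RM8: starts 4:10pm at or after RM10 ends 1:20pm → clear.
RM7: starts 5:20pm at or after RM10 ends 1:20pm → clear.
RM9: starts 7:10pm at or after RM10 ends 1:20pm → clear.

No — it doesn't clash with anything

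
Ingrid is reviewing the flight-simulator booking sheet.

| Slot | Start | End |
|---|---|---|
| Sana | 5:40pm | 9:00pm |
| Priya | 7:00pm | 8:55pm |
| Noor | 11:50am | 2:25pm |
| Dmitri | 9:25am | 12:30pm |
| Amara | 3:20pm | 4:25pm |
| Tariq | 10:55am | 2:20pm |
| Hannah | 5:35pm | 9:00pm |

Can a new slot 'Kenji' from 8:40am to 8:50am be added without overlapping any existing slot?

Dmitri: starts 9:25am at or after Kenji ends 8:50am → clear.
Tariq: starts 10:55am at or after Kenji ends 8:50am → clear.
Noor: starts 11:50am at or after Kenji ends 8:50am → clear.
Amara: starts 3:20pm at or after Kenji ends 8:50am → clear.
Hannah: starts 5:35pm at or after Kenji ends 8:50am → clear.
Sana: starts 5:40pm at or after Kenji ends 8:50am → clear.
Priya: starts 7:00pm at or after Kenji ends 8:50am → clear.

Yes — the slot is free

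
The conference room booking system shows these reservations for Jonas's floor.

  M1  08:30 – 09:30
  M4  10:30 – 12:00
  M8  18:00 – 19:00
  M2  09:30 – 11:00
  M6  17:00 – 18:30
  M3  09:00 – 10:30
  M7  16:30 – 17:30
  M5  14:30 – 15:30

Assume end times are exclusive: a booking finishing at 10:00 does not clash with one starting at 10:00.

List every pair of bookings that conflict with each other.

Check each pair: they overlap iff neither finishes before the other starts.
Sorted by start: M1, M3, M2, M4, M5, M7, M6, M8.
M3 starts before M1 ends → M1 and M3 overlap.
M2 starts exactly when M1 ends (back-to-back, no overlap) — done with M1.
M2 starts before M3 ends → M3 and M2 overlap.
M4 starts exactly when M3 ends (back-to-back, no overlap) — done with M3.
M4 starts before M2 ends → M2 and M4 overlap.
M5 starts after M2 ends — done with M2.
M5 starts after M4 ends — done with M4.
M7 starts after M5 ends — done with M5.
M6 starts before M7 ends → M7 and M6 overlap.
M8 starts after M7 ends.
M8 starts before M6 ends → M6 and M8 overlap.

M1 & M3, M2 & M3, M2 & M4, M6 & M7, M6 & M8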